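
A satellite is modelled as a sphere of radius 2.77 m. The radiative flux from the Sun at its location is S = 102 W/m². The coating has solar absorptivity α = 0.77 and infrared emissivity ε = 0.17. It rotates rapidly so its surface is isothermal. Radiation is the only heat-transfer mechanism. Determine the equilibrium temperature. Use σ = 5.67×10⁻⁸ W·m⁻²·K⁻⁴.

At equilibrium, absorbed power = emitted power.
Absorbing cross-section = πr² = 24.11 m²; emitting surface = 4πr² = 96.42 m² (ratio 4).
αS·A_cross = εσ·A_surf·T⁴  ⇒  T⁴ = αS/(ε·4σ).
T⁴ = 0.770·102/(0.17·4·5.67×10⁻⁸) = 2.037×10⁹ K⁴.
T = (2.037×10⁹)^(1/4).

T ≈ 212 K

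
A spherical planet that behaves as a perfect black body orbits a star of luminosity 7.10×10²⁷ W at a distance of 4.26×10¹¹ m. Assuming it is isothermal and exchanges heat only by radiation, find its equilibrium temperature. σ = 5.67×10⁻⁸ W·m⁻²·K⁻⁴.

T ≈ 342 K

First find the stellar flux at distance d: S = L/(4πd²) = 7.10×10²⁷/(4π·(4.26×10¹¹)²) = 3113 W/m².
For an isothermal sphere, absorbed (1−a)S·πr² = emitted σ·4πr²·T⁴, so T⁴ = (1−a)S/(4σ).
T⁴ = 1.00·3113/(4·5.67×10⁻⁸) = 1.373×10¹⁰ K⁴.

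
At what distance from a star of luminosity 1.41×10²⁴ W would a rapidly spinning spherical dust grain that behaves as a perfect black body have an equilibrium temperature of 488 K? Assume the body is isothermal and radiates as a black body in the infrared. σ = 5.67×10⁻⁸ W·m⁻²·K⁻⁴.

For an isothermal black-emitting sphere, (1−a)S·πr² = σ·4πr²·T⁴ ⇒ S = 4σT⁴/(1−a).
S = 4·5.67×10⁻⁸·(488)⁴/1.00 = 12860 W/m².
Flux falls as S = L/(4πd²), so d = √(L/(4πS)) = √(1.41×10²⁴/(4π·12860)).

d ≈ 2.95×10⁹ m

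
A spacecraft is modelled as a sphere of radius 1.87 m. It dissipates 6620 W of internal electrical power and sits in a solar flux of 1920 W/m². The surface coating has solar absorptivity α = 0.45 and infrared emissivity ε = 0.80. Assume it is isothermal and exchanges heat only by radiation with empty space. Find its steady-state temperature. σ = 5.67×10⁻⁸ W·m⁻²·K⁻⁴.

T ≈ 300 K

At steady state, absorbed solar power + internal power = radiated power.
Absorbed: α·S·A_cross = 0.45·1920·10.99 = 9492 W (cross-section πr²).
Total input = 9492 + 6620 = 16110 W.
Radiated: εσ·A_surf·T⁴ with A_surf = 4πr² = 43.94 m².
T⁴ = 16110/(0.80·5.67×10⁻⁸·43.94) = 8.083×10⁹ K⁴.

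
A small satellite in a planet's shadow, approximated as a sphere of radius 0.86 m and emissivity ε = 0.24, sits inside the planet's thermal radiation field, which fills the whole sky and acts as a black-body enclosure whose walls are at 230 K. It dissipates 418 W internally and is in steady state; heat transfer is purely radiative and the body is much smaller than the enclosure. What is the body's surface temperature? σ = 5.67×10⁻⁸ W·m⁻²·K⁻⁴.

T ≈ 280 K

For a small grey body in a large enclosure, net radiated power = εσA(T⁴ − T_w⁴).
Steady state: P = εσA(T⁴ − T_w⁴) with A = 4πr² = 9.294 m².
T⁴ = P/(εσA) + T_w⁴ = 418/(0.24·5.67×10⁻⁸·9.294) + (230)⁴
    = 3.305×10⁹ + 2.798×10⁹ = 6.103×10⁹ K⁴.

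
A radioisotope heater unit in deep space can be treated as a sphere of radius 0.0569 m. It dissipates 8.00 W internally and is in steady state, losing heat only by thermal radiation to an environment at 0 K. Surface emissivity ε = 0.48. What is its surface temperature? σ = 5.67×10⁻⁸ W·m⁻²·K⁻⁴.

T ≈ 292 K

Steady state: internal power = radiated power, P = εσA T⁴.
Radiating area A = 4πr² = 0.04069 m².
T⁴ = P/(εσA) = 8.00/(0.48·5.67×10⁻⁸·0.04069) = 7.225×10⁹ K⁴.
T = (7.225×10⁹)^(1/4).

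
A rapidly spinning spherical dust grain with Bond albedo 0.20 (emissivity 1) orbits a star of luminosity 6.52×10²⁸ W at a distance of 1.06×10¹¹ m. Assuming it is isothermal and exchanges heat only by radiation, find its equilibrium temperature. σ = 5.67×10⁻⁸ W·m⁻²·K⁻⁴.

T ≈ 1130 K

First find the stellar flux at distance d: S = L/(4πd²) = 6.52×10²⁸/(4π·(1.06×10¹¹)²) = 4.618×10⁵ W/m².
For an isothermal sphere, absorbed (1−a)S·πr² = emitted σ·4πr²·T⁴, so T⁴ = (1−a)S/(4σ).
T⁴ = 0.800·4.618×10⁵/(4·5.67×10⁻⁸) = 1.629×10¹² K⁴.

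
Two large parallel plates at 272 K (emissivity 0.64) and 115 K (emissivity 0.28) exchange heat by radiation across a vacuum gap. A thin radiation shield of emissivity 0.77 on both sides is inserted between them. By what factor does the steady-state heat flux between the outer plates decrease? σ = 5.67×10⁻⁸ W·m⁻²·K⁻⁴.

Without shield: q₀ = σΔ(T⁴)/(1/ε₁+1/ε₂−1) with denominator 4.134.
With shield the two gaps are in series; the resistances add: (1/ε₁+1/ε_s−1)+(1/ε_s+1/ε₂−1) = 1.861+3.870 = 5.731.
Heat-flux ratio q₀/q = 5.731/4.134.

factor ≈ 1.39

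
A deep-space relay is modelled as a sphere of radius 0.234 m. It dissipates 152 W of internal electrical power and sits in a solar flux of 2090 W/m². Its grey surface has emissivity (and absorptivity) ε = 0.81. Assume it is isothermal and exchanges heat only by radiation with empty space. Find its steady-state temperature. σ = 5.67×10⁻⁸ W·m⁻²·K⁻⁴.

At steady state, absorbed solar power + internal power = radiated power.
Absorbed: α·S·A_cross = 0.81·2090·0.1720 = 291.2 W (cross-section πr²).
Total input = 291.2 + 152 = 443.2 W.
Radiated: εσ·A_surf·T⁴ with A_surf = 4πr² = 0.6881 m².
T⁴ = 443.2/(0.81·5.67×10⁻⁸·0.6881) = 1.403×10¹⁰ K⁴.

T ≈ 344 K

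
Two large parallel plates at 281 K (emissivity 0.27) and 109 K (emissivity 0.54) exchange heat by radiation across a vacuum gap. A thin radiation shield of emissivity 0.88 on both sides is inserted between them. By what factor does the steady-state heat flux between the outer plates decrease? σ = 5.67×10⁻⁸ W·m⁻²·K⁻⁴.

factor ≈ 1.28

Without shield: q₀ = σΔ(T⁴)/(1/ε₁+1/ε₂−1) with denominator 4.556.
With shield the two gaps are in series; the resistances add: (1/ε₁+1/ε_s−1)+(1/ε_s+1/ε₂−1) = 3.840+1.988 = 5.828.
Heat-flux ratio q₀/q = 5.828/4.556.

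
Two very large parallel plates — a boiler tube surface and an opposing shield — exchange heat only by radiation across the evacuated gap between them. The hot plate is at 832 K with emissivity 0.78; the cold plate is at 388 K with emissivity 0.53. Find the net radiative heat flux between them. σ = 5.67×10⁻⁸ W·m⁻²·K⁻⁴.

q ≈ 11900 W/m²

For two infinite grey parallel plates, q = σ(T₁⁴ − T₂⁴)/(1/ε₁ + 1/ε₂ − 1).
T₁⁴ − T₂⁴ = 4.792×10¹¹ − 2.266×10¹⁰ = 4.565×10¹¹ K⁴.
1/ε₁ + 1/ε₂ − 1 = 1.282 + 1.887 − 1 = 2.169.
q = 5.67×10⁻⁸ × 4.565×10¹¹ / 2.169.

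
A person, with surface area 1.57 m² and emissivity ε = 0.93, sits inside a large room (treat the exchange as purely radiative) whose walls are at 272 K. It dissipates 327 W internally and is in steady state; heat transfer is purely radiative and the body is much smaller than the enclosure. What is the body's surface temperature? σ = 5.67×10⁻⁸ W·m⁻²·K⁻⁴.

T ≈ 312 K

For a small grey body in a large enclosure, net radiated power = εσA(T⁴ − T_w⁴).
Steady state: P = εσA(T⁴ − T_w⁴) with A = 1.57 m².
T⁴ = P/(εσA) + T_w⁴ = 327/(0.93·5.67×10⁻⁸·1.570) + (272)⁴
    = 3.950×10⁹ + 5.474×10⁹ = 9.423×10⁹ K⁴.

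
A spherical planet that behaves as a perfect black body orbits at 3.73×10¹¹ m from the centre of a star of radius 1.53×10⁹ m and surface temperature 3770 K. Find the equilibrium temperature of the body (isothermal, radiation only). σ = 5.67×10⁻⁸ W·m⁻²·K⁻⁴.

The star's surface emits σT_*⁴; at distance d the flux is S = σT_*⁴(R_*/d)².
S = 5.67×10⁻⁸·(3770)⁴·(1.53×10⁹/3.73×10¹¹)² = 192.7 W/m².
For an isothermal sphere T⁴ = (1−a)S/(4σ) = 8.497×10⁸ K⁴.

T ≈ 171 K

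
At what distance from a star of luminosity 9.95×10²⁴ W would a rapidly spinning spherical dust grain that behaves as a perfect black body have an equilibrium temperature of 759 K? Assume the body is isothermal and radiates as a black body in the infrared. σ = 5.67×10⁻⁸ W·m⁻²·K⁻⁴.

For an isothermal black-emitting sphere, (1−a)S·πr² = σ·4πr²·T⁴ ⇒ S = 4σT⁴/(1−a).
S = 4·5.67×10⁻⁸·(759)⁴/1.00 = 75270 W/m².
Flux falls as S = L/(4πd²), so d = √(L/(4πS)) = √(9.95×10²⁴/(4π·75270)).

d ≈ 3.24×10⁹ m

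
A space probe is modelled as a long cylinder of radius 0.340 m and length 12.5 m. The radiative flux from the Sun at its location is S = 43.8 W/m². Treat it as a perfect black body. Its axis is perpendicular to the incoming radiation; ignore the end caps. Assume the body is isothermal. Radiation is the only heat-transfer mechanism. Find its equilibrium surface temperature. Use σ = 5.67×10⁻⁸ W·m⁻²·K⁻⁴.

T ≈ 125 K

At equilibrium, absorbed power = emitted power.
Absorbing cross-section = 2rL = 8.500 m²; emitting surface = 2πrL = 26.70 m² (ratio π).
S·A_cross = εσ·A_surf·T⁴  ⇒  T⁴ = S/(πσ).
T⁴ = 1.00·43.8/(π·5.67×10⁻⁸) = 2.459×10⁸ K⁴.
T = (2.459×10⁸)^(1/4).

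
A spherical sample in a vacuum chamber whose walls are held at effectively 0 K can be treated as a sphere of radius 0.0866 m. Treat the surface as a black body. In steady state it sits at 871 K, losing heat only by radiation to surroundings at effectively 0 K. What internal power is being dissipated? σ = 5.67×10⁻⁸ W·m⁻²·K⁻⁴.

P ≈ 3080 W

Steady state: P = εσA T⁴.
A = 4πr² = 0.09424 m²; T⁴ = (871)⁴ = 5.755×10¹¹ K⁴.
P = 1.0 × 5.67×10⁻⁸ × 0.09424 × 5.755×10¹¹.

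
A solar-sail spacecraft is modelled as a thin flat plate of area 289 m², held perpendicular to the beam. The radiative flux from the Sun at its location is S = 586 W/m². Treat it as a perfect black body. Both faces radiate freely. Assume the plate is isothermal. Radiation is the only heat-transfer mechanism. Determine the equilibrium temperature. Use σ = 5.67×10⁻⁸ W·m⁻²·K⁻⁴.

At equilibrium, absorbed power = emitted power.
Absorbing cross-section = A = 289.0 m²; emitting surface = 2A = 578.0 m² (ratio 2).
S·A_cross = εσ·A_surf·T⁴  ⇒  T⁴ = S/(2σ).
T⁴ = 1.00·586/(2·5.67×10⁻⁸) = 5.168×10⁹ K⁴.
T = (5.168×10⁹)^(1/4).

T ≈ 268 K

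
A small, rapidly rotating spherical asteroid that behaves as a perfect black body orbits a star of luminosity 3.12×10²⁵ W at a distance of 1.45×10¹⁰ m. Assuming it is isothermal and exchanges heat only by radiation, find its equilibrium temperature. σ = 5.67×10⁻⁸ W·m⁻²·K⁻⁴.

T ≈ 478 K

First find the stellar flux at distance d: S = L/(4πd²) = 3.12×10²⁵/(4π·(1.45×10¹⁰)²) = 11810 W/m².
For an isothermal sphere, absorbed (1−a)S·πr² = emitted σ·4πr²·T⁴, so T⁴ = (1−a)S/(4σ).
T⁴ = 1.00·11810/(4·5.67×10⁻⁸) = 5.207×10¹⁰ K⁴.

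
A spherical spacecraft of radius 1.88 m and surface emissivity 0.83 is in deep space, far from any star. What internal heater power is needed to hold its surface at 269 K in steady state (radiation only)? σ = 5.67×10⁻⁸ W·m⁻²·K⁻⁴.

P = εσ·4πr²·T⁴.
4πr² = 44.41 m²; T⁴ = 5.236×10⁹ K⁴.
P = 0.83·5.67×10⁻⁸·44.41·5.236×10⁹.

P ≈ 10900 W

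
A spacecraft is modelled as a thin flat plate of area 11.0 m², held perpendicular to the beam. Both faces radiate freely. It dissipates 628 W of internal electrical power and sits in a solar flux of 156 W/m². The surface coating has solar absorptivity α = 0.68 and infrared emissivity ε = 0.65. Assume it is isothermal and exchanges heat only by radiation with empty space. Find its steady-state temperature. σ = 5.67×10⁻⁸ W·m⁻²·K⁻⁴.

T ≈ 217 K

At steady state, absorbed solar power + internal power = radiated power.
Absorbed: α·S·A_cross = 0.68·156·11.00 = 1167 W (cross-section A).
Total input = 1167 + 628 = 1795 W.
Radiated: εσ·A_surf·T⁴ with A_surf = 2A = 22.00 m².
T⁴ = 1795/(0.65·5.67×10⁻⁸·22.00) = 2.214×10⁹ K⁴.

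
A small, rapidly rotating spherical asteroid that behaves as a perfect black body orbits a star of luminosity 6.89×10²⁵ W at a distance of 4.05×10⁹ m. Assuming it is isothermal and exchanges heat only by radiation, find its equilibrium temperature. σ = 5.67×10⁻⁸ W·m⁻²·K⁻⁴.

First find the stellar flux at distance d: S = L/(4πd²) = 6.89×10²⁵/(4π·(4.05×10⁹)²) = 3.343×10⁵ W/m².
For an isothermal sphere, absorbed (1−a)S·πr² = emitted σ·4πr²·T⁴, so T⁴ = (1−a)S/(4σ).
T⁴ = 1.00·3.343×10⁵/(4·5.67×10⁻⁸) = 1.474×10¹² K⁴.

T ≈ 1100 K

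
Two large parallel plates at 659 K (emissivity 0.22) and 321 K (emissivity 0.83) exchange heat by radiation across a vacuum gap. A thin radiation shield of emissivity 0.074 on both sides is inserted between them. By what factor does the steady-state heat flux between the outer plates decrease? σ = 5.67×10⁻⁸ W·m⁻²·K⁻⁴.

factor ≈ 6.48

Without shield: q₀ = σΔ(T⁴)/(1/ε₁+1/ε₂−1) with denominator 4.750.
With shield the two gaps are in series; the resistances add: (1/ε₁+1/ε_s−1)+(1/ε_s+1/ε₂−1) = 17.06+13.72 = 30.78.
Heat-flux ratio q₀/q = 30.78/4.750.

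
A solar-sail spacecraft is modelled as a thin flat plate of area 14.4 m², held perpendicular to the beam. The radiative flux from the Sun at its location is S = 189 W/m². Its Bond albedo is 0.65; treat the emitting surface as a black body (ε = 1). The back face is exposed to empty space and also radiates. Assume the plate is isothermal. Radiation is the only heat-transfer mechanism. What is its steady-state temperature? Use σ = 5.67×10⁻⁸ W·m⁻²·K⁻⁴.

T ≈ 155 K

At equilibrium, absorbed power = emitted power.
Absorbing cross-section = A = 14.40 m²; emitting surface = 2A = 28.80 m² (ratio 2).
(1−a)S·A_cross = εσ·A_surf·T⁴  ⇒  T⁴ = (1−a)S/(2σ).
T⁴ = 0.350·189/(2·5.67×10⁻⁸) = 5.833×10⁸ K⁴.
T = (5.833×10⁸)^(1/4).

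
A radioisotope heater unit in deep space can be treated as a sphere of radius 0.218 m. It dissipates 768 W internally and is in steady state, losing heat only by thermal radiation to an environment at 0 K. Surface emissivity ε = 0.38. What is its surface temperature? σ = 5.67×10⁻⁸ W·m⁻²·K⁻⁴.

Steady state: internal power = radiated power, P = εσA T⁴.
Radiating area A = 4πr² = 0.5972 m².
T⁴ = P/(εσA) = 768/(0.38·5.67×10⁻⁸·0.5972) = 5.969×10¹⁰ K⁴.
T = (5.969×10¹⁰)^(1/4).

T ≈ 494 K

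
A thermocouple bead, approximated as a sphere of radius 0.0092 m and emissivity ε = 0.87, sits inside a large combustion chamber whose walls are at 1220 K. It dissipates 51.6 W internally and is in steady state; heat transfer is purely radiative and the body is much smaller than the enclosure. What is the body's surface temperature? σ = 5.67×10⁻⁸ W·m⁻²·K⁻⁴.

For a small grey body in a large enclosure, net radiated power = εσA(T⁴ − T_w⁴).
Steady state: P = εσA(T⁴ − T_w⁴) with A = 4πr² = 0.001064 m².
T⁴ = P/(εσA) + T_w⁴ = 51.6/(0.87·5.67×10⁻⁸·0.001064) + (1220)⁴
    = 9.835×10¹¹ + 2.215×10¹² = 3.199×10¹² K⁴.

T ≈ 1340 K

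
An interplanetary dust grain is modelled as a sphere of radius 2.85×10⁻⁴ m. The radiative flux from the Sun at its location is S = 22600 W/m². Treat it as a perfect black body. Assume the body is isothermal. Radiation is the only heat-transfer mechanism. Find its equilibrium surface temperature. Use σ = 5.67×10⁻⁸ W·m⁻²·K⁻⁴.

T ≈ 562 K

At equilibrium, absorbed power = emitted power.
Absorbing cross-section = πr² = 2.552×10⁻⁷ m²; emitting surface = 4πr² = 1.021×10⁻⁶ m² (ratio 4).
S·A_cross = εσ·A_surf·T⁴  ⇒  T⁴ = S/(4σ).
T⁴ = 1.00·22600/(4·5.67×10⁻⁸) = 9.965×10¹⁰ K⁴.
T = (9.965×10¹⁰)^(1/4).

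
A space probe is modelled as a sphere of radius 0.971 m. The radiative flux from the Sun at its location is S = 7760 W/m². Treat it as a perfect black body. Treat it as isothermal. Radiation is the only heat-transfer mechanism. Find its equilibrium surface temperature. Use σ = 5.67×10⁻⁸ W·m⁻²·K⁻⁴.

At equilibrium, absorbed power = emitted power.
Absorbing cross-section = πr² = 2.962 m²; emitting surface = 4πr² = 11.85 m² (ratio 4).
S·A_cross = εσ·A_surf·T⁴  ⇒  T⁴ = S/(4σ).
T⁴ = 1.00·7760/(4·5.67×10⁻⁸) = 3.422×10¹⁰ K⁴.
T = (3.422×10¹⁰)^(1/4).

T ≈ 430 K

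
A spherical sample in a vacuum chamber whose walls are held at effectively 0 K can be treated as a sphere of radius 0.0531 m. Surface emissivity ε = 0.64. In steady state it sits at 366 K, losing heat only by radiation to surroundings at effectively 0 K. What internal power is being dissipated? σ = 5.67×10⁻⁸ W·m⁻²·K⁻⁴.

P ≈ 23.1 W

Steady state: P = εσA T⁴.
A = 4πr² = 0.03543 m²; T⁴ = (366)⁴ = 1.794×10¹⁰ K⁴.
P = 0.64 × 5.67×10⁻⁸ × 0.03543 × 1.794×10¹⁰.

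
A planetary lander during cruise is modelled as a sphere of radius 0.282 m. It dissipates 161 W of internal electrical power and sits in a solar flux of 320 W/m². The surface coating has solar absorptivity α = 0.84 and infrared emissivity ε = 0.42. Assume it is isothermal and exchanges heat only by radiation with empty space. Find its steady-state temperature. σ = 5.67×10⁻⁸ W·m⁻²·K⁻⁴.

At steady state, absorbed solar power + internal power = radiated power.
Absorbed: α·S·A_cross = 0.84·320·0.2498 = 67.15 W (cross-section πr²).
Total input = 67.15 + 161 = 228.2 W.
Radiated: εσ·A_surf·T⁴ with A_surf = 4πr² = 0.9993 m².
T⁴ = 228.2/(0.42·5.67×10⁻⁸·0.9993) = 9.587×10⁹ K⁴.

T ≈ 313 K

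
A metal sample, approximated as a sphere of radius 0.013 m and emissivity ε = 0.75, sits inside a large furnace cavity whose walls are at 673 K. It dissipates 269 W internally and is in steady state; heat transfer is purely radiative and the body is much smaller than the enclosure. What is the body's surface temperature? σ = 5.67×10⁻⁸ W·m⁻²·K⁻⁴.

For a small grey body in a large enclosure, net radiated power = εσA(T⁴ − T_w⁴).
Steady state: P = εσA(T⁴ − T_w⁴) with A = 4πr² = 0.002124 m².
T⁴ = P/(εσA) + T_w⁴ = 269/(0.75·5.67×10⁻⁸·0.002124) + (673)⁴
    = 2.979×10¹² + 2.051×10¹¹ = 3.184×10¹² K⁴.

T ≈ 1340 K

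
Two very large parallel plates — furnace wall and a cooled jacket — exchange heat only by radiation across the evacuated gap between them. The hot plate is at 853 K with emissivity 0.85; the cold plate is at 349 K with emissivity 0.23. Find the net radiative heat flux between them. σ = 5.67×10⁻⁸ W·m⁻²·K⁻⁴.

For two infinite grey parallel plates, q = σ(T₁⁴ − T₂⁴)/(1/ε₁ + 1/ε₂ − 1).
T₁⁴ − T₂⁴ = 5.294×10¹¹ − 1.484×10¹⁰ = 5.146×10¹¹ K⁴.
1/ε₁ + 1/ε₂ − 1 = 1.176 + 4.348 − 1 = 4.524.
q = 5.67×10⁻⁸ × 5.146×10¹¹ / 4.524.

q ≈ 6450 W/m²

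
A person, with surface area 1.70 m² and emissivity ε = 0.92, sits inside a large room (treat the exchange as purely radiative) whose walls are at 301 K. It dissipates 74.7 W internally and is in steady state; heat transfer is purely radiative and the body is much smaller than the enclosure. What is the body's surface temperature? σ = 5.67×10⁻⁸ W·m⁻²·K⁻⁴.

For a small grey body in a large enclosure, net radiated power = εσA(T⁴ − T_w⁴).
Steady state: P = εσA(T⁴ − T_w⁴) with A = 1.70 m².
T⁴ = P/(εσA) + T_w⁴ = 74.7/(0.92·5.67×10⁻⁸·1.700) + (301)⁴
    = 8.424×10⁸ + 8.209×10⁹ = 9.051×10⁹ K⁴.

T ≈ 308 K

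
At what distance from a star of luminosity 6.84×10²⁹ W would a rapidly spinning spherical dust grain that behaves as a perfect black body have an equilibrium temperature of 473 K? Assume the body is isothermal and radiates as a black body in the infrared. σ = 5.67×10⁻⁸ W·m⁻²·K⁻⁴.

For an isothermal black-emitting sphere, (1−a)S·πr² = σ·4πr²·T⁴ ⇒ S = 4σT⁴/(1−a).
S = 4·5.67×10⁻⁸·(473)⁴/1.00 = 11350 W/m².
Flux falls as S = L/(4πd²), so d = √(L/(4πS)) = √(6.84×10²⁹/(4π·11350)).

d ≈ 2.19×10¹² m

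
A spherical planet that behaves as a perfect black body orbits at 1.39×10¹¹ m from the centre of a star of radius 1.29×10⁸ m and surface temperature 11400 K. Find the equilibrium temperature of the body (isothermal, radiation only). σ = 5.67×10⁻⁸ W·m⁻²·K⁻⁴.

T ≈ 246 K

The star's surface emits σT_*⁴; at distance d the flux is S = σT_*⁴(R_*/d)².
S = 5.67×10⁻⁸·(11400)⁴·(1.29×10⁸/1.39×10¹¹)² = 824.8 W/m².
For an isothermal sphere T⁴ = (1−a)S/(4σ) = 3.637×10⁹ K⁴.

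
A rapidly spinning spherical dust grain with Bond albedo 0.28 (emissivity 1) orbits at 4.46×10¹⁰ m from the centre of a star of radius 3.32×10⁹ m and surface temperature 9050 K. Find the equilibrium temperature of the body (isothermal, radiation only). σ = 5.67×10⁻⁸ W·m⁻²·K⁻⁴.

The star's surface emits σT_*⁴; at distance d the flux is S = σT_*⁴(R_*/d)².
S = 5.67×10⁻⁸·(9050)⁴·(3.32×10⁹/4.46×10¹⁰)² = 2.108×10⁶ W/m².
For an isothermal sphere T⁴ = (1−a)S/(4σ) = 6.691×10¹² K⁴.

T ≈ 1610 K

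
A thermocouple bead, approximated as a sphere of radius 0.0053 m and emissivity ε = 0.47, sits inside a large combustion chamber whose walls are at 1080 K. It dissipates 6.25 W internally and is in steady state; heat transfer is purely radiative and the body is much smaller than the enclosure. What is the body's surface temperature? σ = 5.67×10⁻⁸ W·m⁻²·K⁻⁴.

T ≈ 1190 K

For a small grey body in a large enclosure, net radiated power = εσA(T⁴ − T_w⁴).
Steady state: P = εσA(T⁴ − T_w⁴) with A = 4πr² = 3.530×10⁻⁴ m².
T⁴ = P/(εσA) + T_w⁴ = 6.25/(0.47·5.67×10⁻⁸·3.530×10⁻⁴) + (1080)⁴
    = 6.644×10¹¹ + 1.360×10¹² = 2.025×10¹² K⁴.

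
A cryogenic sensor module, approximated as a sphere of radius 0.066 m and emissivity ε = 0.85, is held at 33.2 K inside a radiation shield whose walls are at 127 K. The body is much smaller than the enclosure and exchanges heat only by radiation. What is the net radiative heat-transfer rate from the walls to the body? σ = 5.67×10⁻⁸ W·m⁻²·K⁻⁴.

For a small grey body in a large enclosure: P_net = εσA(T_body⁴ − T_wall⁴).
A = 4πr² = 0.05474 m²; T_body⁴ − T_wall⁴ = 1.215×10⁶ − 2.601×10⁸ = -2.589×10⁸ K⁴.
|P_net| = 0.85·5.67×10⁻⁸·0.05474·2.589×10⁸.

P_net ≈ 0.683 W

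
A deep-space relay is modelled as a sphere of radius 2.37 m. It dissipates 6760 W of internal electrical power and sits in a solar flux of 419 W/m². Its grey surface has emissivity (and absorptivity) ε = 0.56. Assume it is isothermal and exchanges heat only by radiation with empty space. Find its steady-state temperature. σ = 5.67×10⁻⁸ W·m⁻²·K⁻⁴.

T ≈ 264 K

At steady state, absorbed solar power + internal power = radiated power.
Absorbed: α·S·A_cross = 0.56·419·17.65 = 4140 W (cross-section πr²).
Total input = 4140 + 6760 = 10900 W.
Radiated: εσ·A_surf·T⁴ with A_surf = 4πr² = 70.58 m².
T⁴ = 10900/(0.56·5.67×10⁻⁸·70.58) = 4.864×10⁹ K⁴.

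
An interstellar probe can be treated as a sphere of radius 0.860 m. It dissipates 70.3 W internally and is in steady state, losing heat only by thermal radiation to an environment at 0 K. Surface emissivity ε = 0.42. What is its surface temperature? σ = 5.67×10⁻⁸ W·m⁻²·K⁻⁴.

T ≈ 133 K

Steady state: internal power = radiated power, P = εσA T⁴.
Radiating area A = 4πr² = 9.294 m².
T⁴ = P/(εσA) = 70.3/(0.42·5.67×10⁻⁸·9.294) = 3.176×10⁸ K⁴.
T = (3.176×10⁸)^(1/4).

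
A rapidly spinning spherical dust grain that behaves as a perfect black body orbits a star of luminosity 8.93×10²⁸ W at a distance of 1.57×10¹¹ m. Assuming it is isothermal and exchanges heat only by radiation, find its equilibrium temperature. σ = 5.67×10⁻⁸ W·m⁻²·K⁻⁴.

T ≈ 1060 K

First find the stellar flux at distance d: S = L/(4πd²) = 8.93×10²⁸/(4π·(1.57×10¹¹)²) = 2.883×10⁵ W/m².
For an isothermal sphere, absorbed (1−a)S·πr² = emitted σ·4πr²·T⁴, so T⁴ = (1−a)S/(4σ).
T⁴ = 1.00·2.883×10⁵/(4·5.67×10⁻⁸) = 1.271×10¹² K⁴.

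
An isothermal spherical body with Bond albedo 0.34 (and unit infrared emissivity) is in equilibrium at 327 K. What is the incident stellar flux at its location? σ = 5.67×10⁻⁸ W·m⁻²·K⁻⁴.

S ≈ 3930 W/m²

(1−a)S·πr² = σ·4πr²·T⁴ ⇒ S = 4σT⁴/(1−a).
S = 4·5.67×10⁻⁸·1.143×10¹⁰/0.660.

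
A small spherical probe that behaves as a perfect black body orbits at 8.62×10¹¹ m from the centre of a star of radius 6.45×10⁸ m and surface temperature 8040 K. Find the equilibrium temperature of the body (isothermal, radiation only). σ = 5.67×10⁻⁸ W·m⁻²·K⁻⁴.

T ≈ 156 K

The star's surface emits σT_*⁴; at distance d the flux is S = σT_*⁴(R_*/d)².
S = 5.67×10⁻⁸·(8040)⁴·(6.45×10⁸/8.62×10¹¹)² = 132.7 W/m².
For an isothermal sphere T⁴ = (1−a)S/(4σ) = 5.849×10⁸ K⁴.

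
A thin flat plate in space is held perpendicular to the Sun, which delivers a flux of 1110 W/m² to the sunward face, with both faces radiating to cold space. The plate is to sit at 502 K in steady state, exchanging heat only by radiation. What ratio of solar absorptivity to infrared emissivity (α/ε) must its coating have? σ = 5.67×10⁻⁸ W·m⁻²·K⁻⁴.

Balance: αS·A = εσ·2A·T⁴ ⇒ α/ε = 2σT⁴/S.
α/ε = 2·5.67×10⁻⁸·(502)⁴/1110 = 2·5.67×10⁻⁸·6.351×10¹⁰/1110.

α/ε ≈ 6.49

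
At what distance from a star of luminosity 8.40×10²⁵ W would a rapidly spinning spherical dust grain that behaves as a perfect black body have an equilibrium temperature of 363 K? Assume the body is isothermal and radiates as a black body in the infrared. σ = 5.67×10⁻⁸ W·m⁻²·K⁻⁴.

d ≈ 4.12×10¹⁰ m

For an isothermal black-emitting sphere, (1−a)S·πr² = σ·4πr²·T⁴ ⇒ S = 4σT⁴/(1−a).
S = 4·5.67×10⁻⁸·(363)⁴/1.00 = 3938 W/m².
Flux falls as S = L/(4πd²), so d = √(L/(4πS)) = √(8.40×10²⁵/(4π·3938)).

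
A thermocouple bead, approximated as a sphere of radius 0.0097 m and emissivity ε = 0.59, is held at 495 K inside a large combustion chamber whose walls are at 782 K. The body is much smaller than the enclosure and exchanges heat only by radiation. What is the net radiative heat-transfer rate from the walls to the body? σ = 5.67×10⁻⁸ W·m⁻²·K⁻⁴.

For a small grey body in a large enclosure: P_net = εσA(T_body⁴ − T_wall⁴).
A = 4πr² = 0.001182 m²; T_body⁴ − T_wall⁴ = 6.004×10¹⁰ − 3.740×10¹¹ = -3.139×10¹¹ K⁴.
|P_net| = 0.59·5.67×10⁻⁸·0.001182·3.139×10¹¹.

P_net ≈ 12.4 W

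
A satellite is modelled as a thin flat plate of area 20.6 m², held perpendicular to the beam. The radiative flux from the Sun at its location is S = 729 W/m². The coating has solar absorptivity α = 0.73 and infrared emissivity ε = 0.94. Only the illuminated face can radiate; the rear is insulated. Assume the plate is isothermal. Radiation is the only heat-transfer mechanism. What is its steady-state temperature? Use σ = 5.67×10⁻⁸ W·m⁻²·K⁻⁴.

At equilibrium, absorbed power = emitted power.
Absorbing cross-section = A = 20.60 m²; emitting surface = A = 20.60 m² (ratio 1).
αS·A_cross = εσ·A_surf·T⁴  ⇒  T⁴ = αS/(ε·1σ).
T⁴ = 0.730·729/(0.94·1·5.67×10⁻⁸) = 9.985×10⁹ K⁴.
T = (9.985×10⁹)^(1/4).

T ≈ 316 K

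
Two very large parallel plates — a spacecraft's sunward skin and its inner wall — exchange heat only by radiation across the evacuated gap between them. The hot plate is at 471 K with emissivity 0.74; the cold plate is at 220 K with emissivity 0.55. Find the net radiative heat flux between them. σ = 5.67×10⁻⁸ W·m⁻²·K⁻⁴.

q ≈ 1220 W/m²

For two infinite grey parallel plates, q = σ(T₁⁴ − T₂⁴)/(1/ε₁ + 1/ε₂ − 1).
T₁⁴ − T₂⁴ = 4.921×10¹⁰ − 2.343×10⁹ = 4.687×10¹⁰ K⁴.
1/ε₁ + 1/ε₂ − 1 = 1.351 + 1.818 − 1 = 2.170.
q = 5.67×10⁻⁸ × 4.687×10¹⁰ / 2.170.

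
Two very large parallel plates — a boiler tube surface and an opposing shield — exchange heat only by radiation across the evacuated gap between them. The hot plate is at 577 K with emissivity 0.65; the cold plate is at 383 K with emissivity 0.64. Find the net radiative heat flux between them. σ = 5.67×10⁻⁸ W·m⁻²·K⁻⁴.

q ≈ 2410 W/m²

For two infinite grey parallel plates, q = σ(T₁⁴ − T₂⁴)/(1/ε₁ + 1/ε₂ − 1).
T₁⁴ − T₂⁴ = 1.108×10¹¹ − 2.152×10¹⁰ = 8.932×10¹⁰ K⁴.
1/ε₁ + 1/ε₂ − 1 = 1.538 + 1.562 − 1 = 2.101.
q = 5.67×10⁻⁸ × 8.932×10¹⁰ / 2.101.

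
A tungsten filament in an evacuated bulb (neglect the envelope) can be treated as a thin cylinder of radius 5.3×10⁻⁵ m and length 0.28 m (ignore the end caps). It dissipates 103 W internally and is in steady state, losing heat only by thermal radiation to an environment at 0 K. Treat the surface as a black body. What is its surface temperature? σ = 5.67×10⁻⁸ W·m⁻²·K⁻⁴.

Steady state: internal power = radiated power, P = εσA T⁴.
Radiating area A = 2πrL = 9.324×10⁻⁵ m².
T⁴ = P/(εσA) = 103/(1.0·5.67×10⁻⁸·9.324×10⁻⁵) = 1.948×10¹³ K⁴.
T = (1.948×10¹³)^(1/4).

T ≈ 2100 K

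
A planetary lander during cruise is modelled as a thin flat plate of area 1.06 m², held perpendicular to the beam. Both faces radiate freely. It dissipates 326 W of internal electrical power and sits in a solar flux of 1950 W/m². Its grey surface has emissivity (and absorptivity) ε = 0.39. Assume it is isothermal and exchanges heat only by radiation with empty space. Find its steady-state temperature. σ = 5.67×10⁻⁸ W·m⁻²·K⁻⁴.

At steady state, absorbed solar power + internal power = radiated power.
Absorbed: α·S·A_cross = 0.39·1950·1.060 = 806.1 W (cross-section A).
Total input = 806.1 + 326 = 1132 W.
Radiated: εσ·A_surf·T⁴ with A_surf = 2A = 2.120 m².
T⁴ = 1132/(0.39·5.67×10⁻⁸·2.120) = 2.415×10¹⁰ K⁴.

T ≈ 394 K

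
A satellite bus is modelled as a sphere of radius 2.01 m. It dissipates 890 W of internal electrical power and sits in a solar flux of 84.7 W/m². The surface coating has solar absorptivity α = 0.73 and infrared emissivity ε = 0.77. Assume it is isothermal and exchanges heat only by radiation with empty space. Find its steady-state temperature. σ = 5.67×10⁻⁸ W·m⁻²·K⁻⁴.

T ≈ 166 K

At steady state, absorbed solar power + internal power = radiated power.
Absorbed: α·S·A_cross = 0.73·84.7·12.69 = 784.8 W (cross-section πr²).
Total input = 784.8 + 890 = 1675 W.
Radiated: εσ·A_surf·T⁴ with A_surf = 4πr² = 50.77 m².
T⁴ = 1675/(0.77·5.67×10⁻⁸·50.77) = 7.556×10⁸ K⁴.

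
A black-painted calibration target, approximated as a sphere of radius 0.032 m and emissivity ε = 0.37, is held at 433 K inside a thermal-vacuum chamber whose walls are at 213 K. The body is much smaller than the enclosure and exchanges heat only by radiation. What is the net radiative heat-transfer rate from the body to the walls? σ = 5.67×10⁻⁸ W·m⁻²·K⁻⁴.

For a small grey body in a large enclosure: P_net = εσA(T_body⁴ − T_wall⁴).
A = 4πr² = 0.01287 m²; T_body⁴ − T_wall⁴ = 3.515×10¹⁰ − 2.058×10⁹ = 3.309×10¹⁰ K⁴.
|P_net| = 0.37·5.67×10⁻⁸·0.01287·3.309×10¹⁰.

P_net ≈ 8.93 W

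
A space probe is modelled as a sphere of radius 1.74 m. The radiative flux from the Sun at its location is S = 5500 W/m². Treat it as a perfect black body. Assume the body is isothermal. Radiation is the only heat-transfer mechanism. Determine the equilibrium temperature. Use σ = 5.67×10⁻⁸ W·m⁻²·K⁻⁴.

T ≈ 395 K

At equilibrium, absorbed power = emitted power.
Absorbing cross-section = πr² = 9.511 m²; emitting surface = 4πr² = 38.05 m² (ratio 4).
S·A_cross = εσ·A_surf·T⁴  ⇒  T⁴ = S/(4σ).
T⁴ = 1.00·5500/(4·5.67×10⁻⁸) = 2.425×10¹⁰ K⁴.
T = (2.425×10¹⁰)^(1/4).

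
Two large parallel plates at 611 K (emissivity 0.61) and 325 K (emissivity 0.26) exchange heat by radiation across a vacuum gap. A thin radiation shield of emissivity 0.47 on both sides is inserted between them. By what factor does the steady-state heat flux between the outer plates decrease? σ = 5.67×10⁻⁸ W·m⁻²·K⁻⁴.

Without shield: q₀ = σΔ(T⁴)/(1/ε₁+1/ε₂−1) with denominator 4.485.
With shield the two gaps are in series; the resistances add: (1/ε₁+1/ε_s−1)+(1/ε_s+1/ε₂−1) = 2.767+4.974 = 7.741.
Heat-flux ratio q₀/q = 7.741/4.485.

factor ≈ 1.73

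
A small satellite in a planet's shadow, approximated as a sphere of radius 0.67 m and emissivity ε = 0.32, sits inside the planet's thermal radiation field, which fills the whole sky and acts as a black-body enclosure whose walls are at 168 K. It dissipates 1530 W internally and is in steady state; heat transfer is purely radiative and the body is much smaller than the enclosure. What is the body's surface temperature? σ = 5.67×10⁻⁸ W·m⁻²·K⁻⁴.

For a small grey body in a large enclosure, net radiated power = εσA(T⁴ − T_w⁴).
Steady state: P = εσA(T⁴ − T_w⁴) with A = 4πr² = 5.641 m².
T⁴ = P/(εσA) + T_w⁴ = 1530/(0.32·5.67×10⁻⁸·5.641) + (168)⁴
    = 1.495×10¹⁰ + 7.966×10⁸ = 1.575×10¹⁰ K⁴.

T ≈ 354 K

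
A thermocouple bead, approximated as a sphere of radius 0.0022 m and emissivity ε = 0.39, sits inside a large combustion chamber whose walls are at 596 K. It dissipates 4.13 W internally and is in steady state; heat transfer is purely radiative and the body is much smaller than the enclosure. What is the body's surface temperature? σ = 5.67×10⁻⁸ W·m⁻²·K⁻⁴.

T ≈ 1340 K

For a small grey body in a large enclosure, net radiated power = εσA(T⁴ − T_w⁴).
Steady state: P = εσA(T⁴ − T_w⁴) with A = 4πr² = 6.082×10⁻⁵ m².
T⁴ = P/(εσA) + T_w⁴ = 4.13/(0.39·5.67×10⁻⁸·6.082×10⁻⁵) + (596)⁴
    = 3.071×10¹² + 1.262×10¹¹ = 3.197×10¹² K⁴.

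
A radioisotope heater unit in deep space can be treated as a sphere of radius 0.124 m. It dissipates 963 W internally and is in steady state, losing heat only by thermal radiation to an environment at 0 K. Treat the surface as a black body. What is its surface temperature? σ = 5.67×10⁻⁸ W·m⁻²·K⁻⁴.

Steady state: internal power = radiated power, P = εσA T⁴.
Radiating area A = 4πr² = 0.1932 m².
T⁴ = P/(εσA) = 963/(1.0·5.67×10⁻⁸·0.1932) = 8.790×10¹⁰ K⁴.
T = (8.790×10¹⁰)^(1/4).

T ≈ 544 K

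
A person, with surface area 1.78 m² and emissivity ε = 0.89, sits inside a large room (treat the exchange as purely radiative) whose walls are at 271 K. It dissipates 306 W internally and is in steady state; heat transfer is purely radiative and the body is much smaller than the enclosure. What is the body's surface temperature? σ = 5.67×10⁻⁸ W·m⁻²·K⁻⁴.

T ≈ 306 K

For a small grey body in a large enclosure, net radiated power = εσA(T⁴ − T_w⁴).
Steady state: P = εσA(T⁴ − T_w⁴) with A = 1.78 m².
T⁴ = P/(εσA) + T_w⁴ = 306/(0.89·5.67×10⁻⁸·1.780) + (271)⁴
    = 3.407×10⁹ + 5.394×10⁹ = 8.800×10⁹ K⁴.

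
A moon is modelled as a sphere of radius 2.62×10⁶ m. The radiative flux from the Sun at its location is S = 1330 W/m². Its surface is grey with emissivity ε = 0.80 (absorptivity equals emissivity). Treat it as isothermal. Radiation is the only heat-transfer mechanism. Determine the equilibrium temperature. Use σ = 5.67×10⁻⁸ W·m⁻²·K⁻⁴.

T ≈ 277 K

At equilibrium, absorbed power = emitted power.
Absorbing cross-section = πr² = 2.157×10¹³ m²; emitting surface = 4πr² = 8.626×10¹³ m² (ratio 4).
εS·A_cross = εσ·A_surf·T⁴  ⇒  T⁴ = S/(4σ)   (ε cancels).
T⁴ = 1330/(4·5.67×10⁻⁸) = 5.864×10⁹ K⁴.
T = (5.864×10⁹)^(1/4).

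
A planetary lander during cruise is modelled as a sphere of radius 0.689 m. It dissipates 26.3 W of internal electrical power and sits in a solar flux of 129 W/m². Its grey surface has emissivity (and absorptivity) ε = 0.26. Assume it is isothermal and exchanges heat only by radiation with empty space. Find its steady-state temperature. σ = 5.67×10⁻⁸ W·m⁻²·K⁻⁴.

At steady state, absorbed solar power + internal power = radiated power.
Absorbed: α·S·A_cross = 0.26·129·1.491 = 50.02 W (cross-section πr²).
Total input = 50.02 + 26.3 = 76.32 W.
Radiated: εσ·A_surf·T⁴ with A_surf = 4πr² = 5.966 m².
T⁴ = 76.32/(0.26·5.67×10⁻⁸·5.966) = 8.678×10⁸ K⁴.

T ≈ 172 K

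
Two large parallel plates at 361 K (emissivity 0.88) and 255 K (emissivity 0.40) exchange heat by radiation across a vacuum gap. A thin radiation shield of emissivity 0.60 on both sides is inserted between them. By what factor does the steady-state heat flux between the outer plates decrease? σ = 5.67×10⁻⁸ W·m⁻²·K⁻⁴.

Without shield: q₀ = σΔ(T⁴)/(1/ε₁+1/ε₂−1) with denominator 2.636.
With shield the two gaps are in series; the resistances add: (1/ε₁+1/ε_s−1)+(1/ε_s+1/ε₂−1) = 1.803+3.167 = 4.970.
Heat-flux ratio q₀/q = 4.970/2.636.

factor ≈ 1.89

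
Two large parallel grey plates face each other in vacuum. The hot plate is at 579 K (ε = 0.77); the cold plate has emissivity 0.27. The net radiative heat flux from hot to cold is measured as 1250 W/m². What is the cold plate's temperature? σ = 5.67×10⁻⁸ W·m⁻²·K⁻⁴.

T₂ ≈ 394 K

q = σ(T₁⁴ − T₂⁴)/(1/ε₁ + 1/ε₂ − 1); denominator = 4.002.
T₂⁴ = T₁⁴ − q·(1/ε₁+1/ε₂−1)/σ = 1.124×10¹¹ − 1250·4.002/5.67×10⁻⁸
    = 2.415×10¹⁰ K⁴.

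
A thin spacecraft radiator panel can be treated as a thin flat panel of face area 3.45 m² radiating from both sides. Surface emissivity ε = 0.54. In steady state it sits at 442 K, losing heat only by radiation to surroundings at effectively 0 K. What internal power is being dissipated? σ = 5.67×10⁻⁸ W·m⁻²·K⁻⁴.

P ≈ 8060 W

Steady state: P = εσA T⁴.
A = 2·3.45 = 6.900 m²; T⁴ = (442)⁴ = 3.817×10¹⁰ K⁴.
P = 0.54 × 5.67×10⁻⁸ × 6.900 × 3.817×10¹⁰.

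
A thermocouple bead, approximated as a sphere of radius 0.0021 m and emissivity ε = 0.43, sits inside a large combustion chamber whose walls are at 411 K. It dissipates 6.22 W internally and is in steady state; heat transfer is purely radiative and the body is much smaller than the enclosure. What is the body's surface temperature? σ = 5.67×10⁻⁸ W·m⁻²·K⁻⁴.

For a small grey body in a large enclosure, net radiated power = εσA(T⁴ − T_w⁴).
Steady state: P = εσA(T⁴ − T_w⁴) with A = 4πr² = 5.542×10⁻⁵ m².
T⁴ = P/(εσA) + T_w⁴ = 6.22/(0.43·5.67×10⁻⁸·5.542×10⁻⁵) + (411)⁴
    = 4.604×10¹² + 2.853×10¹⁰ = 4.632×10¹² K⁴.

T ≈ 1470 K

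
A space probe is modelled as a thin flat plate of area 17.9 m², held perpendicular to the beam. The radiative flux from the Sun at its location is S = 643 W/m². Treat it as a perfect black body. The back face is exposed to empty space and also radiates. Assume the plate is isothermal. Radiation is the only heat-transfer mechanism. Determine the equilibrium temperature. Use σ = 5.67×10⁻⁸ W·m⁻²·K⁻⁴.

T ≈ 274 K

At equilibrium, absorbed power = emitted power.
Absorbing cross-section = A = 17.90 m²; emitting surface = 2A = 35.80 m² (ratio 2).
S·A_cross = εσ·A_surf·T⁴  ⇒  T⁴ = S/(2σ).
T⁴ = 1.00·643/(2·5.67×10⁻⁸) = 5.670×10⁹ K⁴.
T = (5.670×10⁹)^(1/4).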